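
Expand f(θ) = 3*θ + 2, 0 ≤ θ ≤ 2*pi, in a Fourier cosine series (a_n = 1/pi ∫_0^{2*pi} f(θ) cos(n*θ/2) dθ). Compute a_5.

-24/(25*pi)

a_5 = 1/pi ∫_0^{2*pi} (3*θ + 2) cos(5*θ/2) dθ.
Integrating by parts (boundary term plus one more integral), an antiderivative of (3*θ + 2) cos(5*θ/2) is 6*θ*sin(5*θ/2)/5 + 4*sin(5*θ/2)/5 + 12*cos(5*θ/2)/25; evaluating from 0 to 2*pi: ∫_{0}^{2*pi} (3*θ + 2) cos(5*θ/2) dθ = (-12/25) - (12/25) = -24/25.
Hence a_5 = (1/pi)·(-24/25) = -24/(25*pi).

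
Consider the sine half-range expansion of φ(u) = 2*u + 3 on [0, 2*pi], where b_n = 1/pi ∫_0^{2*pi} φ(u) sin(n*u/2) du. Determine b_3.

b_3 = 1/pi ∫_0^{2*pi} (2*u + 3) sin(3*u/2) du.
Integrating by parts (boundary term plus one more integral), an antiderivative of (2*u + 3) sin(3*u/2) is -4*u*cos(3*u/2)/3 + 8*sin(3*u/2)/9 - 2*cos(3*u/2); evaluating from 0 to 2*pi: ∫_{0}^{2*pi} (2*u + 3) sin(3*u/2) du = (2 + 8*pi/3) - (-2) = 4 + 8*pi/3.
Hence b_3 = (1/pi)·(4 + 8*pi/3) = 4/pi + 8/3.

4/pi + 8/3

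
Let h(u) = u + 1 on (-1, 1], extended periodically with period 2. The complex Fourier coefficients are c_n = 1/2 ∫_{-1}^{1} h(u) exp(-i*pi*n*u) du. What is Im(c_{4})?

1/(4*pi)

Since h is real-valued, Im(c_{4}) = -1/2 ∫_{-1}^{1} h(u) sin(4*pi*u) du = -b_{4}/2.
Integrating by parts (boundary term plus one more integral), an antiderivative of (u + 1) sin(4*pi*u) is -u*cos(4*pi*u)/(4*pi) + sin(4*pi*u)/(16*pi**2) - cos(4*pi*u)/(4*pi); evaluating from -1 to 1: ∫_{-1}^{1} (u + 1) sin(4*pi*u) du = (-1/(2*pi)) - (0) = -1/(2*pi).
Hence Im(c_{4}) = (-1/2)·(-1/(2*pi)) = 1/(4*pi).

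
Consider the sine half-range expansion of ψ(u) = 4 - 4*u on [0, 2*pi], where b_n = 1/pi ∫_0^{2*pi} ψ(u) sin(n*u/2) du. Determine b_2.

b_2 = 1/pi ∫_0^{2*pi} (4 - 4*u) sin(u) du.
Integrating by parts (boundary term plus one more integral), an antiderivative of (4 - 4*u) sin(u) is 4*u*cos(u) - 4*sin(u) - 4*cos(u); evaluating from 0 to 2*pi: ∫_{0}^{2*pi} (4 - 4*u) sin(u) du = (-4 + 8*pi) - (-4) = 8*pi.
Hence b_2 = (1/pi)·(8*pi) = 8.

8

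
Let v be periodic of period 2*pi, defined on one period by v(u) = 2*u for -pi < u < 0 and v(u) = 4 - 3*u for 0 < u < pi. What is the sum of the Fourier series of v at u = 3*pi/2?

-pi

u = 3*pi/2 differs from u = -pi/2 by 1 full period(s), and the series is 2*pi-periodic.
v is continuous at u = -pi/2 with value -pi, so the series converges to -pi there.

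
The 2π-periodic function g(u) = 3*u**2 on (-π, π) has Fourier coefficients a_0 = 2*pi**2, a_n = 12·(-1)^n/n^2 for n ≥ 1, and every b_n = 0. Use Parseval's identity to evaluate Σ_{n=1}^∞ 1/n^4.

pi**4/90

Parseval: a_0^2/2 + Σ a_n^2 = (1/π) ∫_{-π}^{π} g(u)^2 du = 18*pi**4/5.
Subtract a_0^2/2 = 2*pi**4: Σ a_n^2 = 8*pi**4/5.
Since a_n^2 = 144/n^4, Σ 1/n^4 = pi**4/90.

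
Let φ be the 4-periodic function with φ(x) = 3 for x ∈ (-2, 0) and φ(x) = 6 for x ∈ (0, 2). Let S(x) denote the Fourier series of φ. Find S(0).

At x = 0 the one-sided limits are φ(0^-) = 3 and φ(0^+) = 6.
By Dirichlet's theorem the series converges to their average, [(3) + (6)]/2 = 9/2.

9/2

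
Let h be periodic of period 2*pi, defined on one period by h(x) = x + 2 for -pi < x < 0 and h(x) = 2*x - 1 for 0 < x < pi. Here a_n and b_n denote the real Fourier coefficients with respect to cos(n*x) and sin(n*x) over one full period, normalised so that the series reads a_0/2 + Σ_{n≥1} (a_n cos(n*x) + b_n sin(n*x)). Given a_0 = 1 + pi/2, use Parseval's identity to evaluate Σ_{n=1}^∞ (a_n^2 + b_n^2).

-9*pi/2 + 9/2 + 37*pi**2/24

Parseval: a_0^2/2 + Σ_{n≥1} (a_n^2+b_n^2) = 1/pi ∫_{-pi}^{pi} h(x)^2 dx = -4*pi + 5 + 5*pi**2/3.
Subtract a_0^2/2 = (2 + pi)**2/8: Σ (a_n^2+b_n^2) = -9*pi/2 + 9/2 + 37*pi**2/24.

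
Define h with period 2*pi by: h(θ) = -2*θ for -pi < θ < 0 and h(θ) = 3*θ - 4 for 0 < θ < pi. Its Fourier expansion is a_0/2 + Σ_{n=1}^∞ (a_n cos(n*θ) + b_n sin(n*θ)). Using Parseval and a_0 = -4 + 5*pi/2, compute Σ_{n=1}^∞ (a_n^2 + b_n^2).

-2*pi + 8 + 29*pi**2/24

Parseval: a_0^2/2 + Σ_{n≥1} (a_n^2+b_n^2) = 1/pi ∫_{-pi}^{pi} h(θ)^2 dθ = -12*pi + 16 + 13*pi**2/3.
Subtract a_0^2/2 = (8 - 5*pi)**2/8: Σ (a_n^2+b_n^2) = -2*pi + 8 + 29*pi**2/24.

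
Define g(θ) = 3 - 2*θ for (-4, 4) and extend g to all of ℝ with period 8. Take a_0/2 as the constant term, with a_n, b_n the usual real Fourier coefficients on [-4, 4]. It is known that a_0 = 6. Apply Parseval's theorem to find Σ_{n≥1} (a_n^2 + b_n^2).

Parseval: a_0^2/2 + Σ_{n≥1} (a_n^2+b_n^2) = 1/4 ∫_{-4}^{4} g(θ)^2 dθ = 182/3.
Subtract a_0^2/2 = 18: Σ (a_n^2+b_n^2) = 128/3.

128/3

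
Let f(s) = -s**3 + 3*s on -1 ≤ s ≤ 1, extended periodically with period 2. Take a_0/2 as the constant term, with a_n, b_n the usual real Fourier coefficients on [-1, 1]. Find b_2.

-2/pi - 3/(2*pi**3)

b_2 = ∫_{-1}^{1} f(s) sin(2*pi*s) ds.
f is odd and sin(2*pi*s) is odd, so the integrand is even and b_2 = 2 ∫_0^{1} f(s) sin(2*pi*s) ds.
Integrating by parts three times (tabular method), an antiderivative of (-s**3 + 3*s) sin(2*pi*s) is s**3*cos(2*pi*s)/(2*pi) - 3*s**2*sin(2*pi*s)/(4*pi**2) - 3*s*cos(2*pi*s)/(2*pi) - 3*s*cos(2*pi*s)/(4*pi**3) + 3*sin(2*pi*s)/(8*pi**4) + 3*sin(2*pi*s)/(4*pi**2); evaluating from 0 to 1: ∫_{0}^{1} (-s**3 + 3*s) sin(2*pi*s) ds = ((-pi**2 - 3/4)/pi**3) - (0) = (-pi**2 - 3/4)/pi**3.
Hence b_2 = 2·((-pi**2 - 3/4)/pi**3) = -2/pi - 3/(2*pi**3).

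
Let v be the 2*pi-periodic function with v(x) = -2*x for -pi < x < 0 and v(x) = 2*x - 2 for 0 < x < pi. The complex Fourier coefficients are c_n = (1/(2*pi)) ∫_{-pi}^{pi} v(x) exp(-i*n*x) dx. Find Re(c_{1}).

Since v is real-valued, Re(c_{1}) = (1/(2*pi)) ∫_{-pi}^{pi} v(x) cos(x) dx = a_{1}/2.
Split the integral at the breakpoints.
Integrating by parts (boundary term plus one more integral), an antiderivative of (-2*x) cos(x) is -2*x*sin(x) - 2*cos(x); evaluating from -pi to 0: ∫_{-pi}^{0} (-2*x) cos(x) dx = (-2) - (2) = -4.
Integrating by parts (boundary term plus one more integral), an antiderivative of (2*x - 2) cos(x) is 2*x*sin(x) - 2*sin(x) + 2*cos(x); evaluating from 0 to pi: ∫_{0}^{pi} (2*x - 2) cos(x) dx = (-2) - (2) = -4.
So ∫_{-pi}^{pi} v(x) cos(x) dx = -8.
Hence Re(c_{1}) = (1/(2*pi))·(-8) = -4/pi.

-4/pi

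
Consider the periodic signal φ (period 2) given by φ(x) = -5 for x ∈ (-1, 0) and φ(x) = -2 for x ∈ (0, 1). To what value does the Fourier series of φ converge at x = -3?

-7/2

x = -3 differs from x = -1 by -1 full period(s), and the series is 2-periodic.
At x = -1 the one-sided limits are φ(-1^-) = -2 and φ(-1^+) = -5.
By Dirichlet's theorem the series converges to their average, [(-2) + (-5)]/2 = -7/2.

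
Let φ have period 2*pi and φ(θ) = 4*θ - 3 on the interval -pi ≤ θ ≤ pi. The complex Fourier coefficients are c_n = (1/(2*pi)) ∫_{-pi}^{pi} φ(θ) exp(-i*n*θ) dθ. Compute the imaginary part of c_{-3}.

4/3

Since φ is real-valued, Im(c_{-3}) = -(1/(2*pi)) ∫_{-pi}^{pi} φ(θ) sin(-3*θ) dθ = b_{3}/2.
Integrating by parts (boundary term plus one more integral), an antiderivative of (4*θ - 3) sin(-3*θ) is 4*θ*cos(3*θ)/3 - 4*sin(3*θ)/9 - cos(3*θ); evaluating from -pi to pi: ∫_{-pi}^{pi} (4*θ - 3) sin(-3*θ) dθ = (1 - 4*pi/3) - (1 + 4*pi/3) = -8*pi/3.
Hence Im(c_{-3}) = (-1/(2*pi))·(-8*pi/3) = 4/3.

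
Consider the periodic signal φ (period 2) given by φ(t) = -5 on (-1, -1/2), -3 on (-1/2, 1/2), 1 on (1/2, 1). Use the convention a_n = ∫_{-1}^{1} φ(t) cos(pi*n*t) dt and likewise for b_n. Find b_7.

b_7 = ∫_{-1}^{1} φ(t) sin(7*pi*t) dt.
Split the integral at the breakpoints.
Directly, an antiderivative of (-5) sin(7*pi*t) is 5*cos(7*pi*t)/(7*pi); evaluating from -1 to -1/2: ∫_{-1}^{-1/2} (-5) sin(7*pi*t) dt = (0) - (-5/(7*pi)) = 5/(7*pi).
Directly, an antiderivative of (-3) sin(7*pi*t) is 3*cos(7*pi*t)/(7*pi); evaluating from -1/2 to 1/2: ∫_{-1/2}^{1/2} (-3) sin(7*pi*t) dt = (0) - (0) = 0.
Directly, an antiderivative of (1) sin(7*pi*t) is -cos(7*pi*t)/(7*pi); evaluating from 1/2 to 1: ∫_{1/2}^{1} (1) sin(7*pi*t) dt = (1/(7*pi)) - (0) = 1/(7*pi).
Summing the pieces gives b_7 = 6/(7*pi).

6/(7*pi)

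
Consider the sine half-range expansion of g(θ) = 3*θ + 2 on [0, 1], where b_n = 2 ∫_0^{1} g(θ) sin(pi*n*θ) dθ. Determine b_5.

14/(5*pi)

b_5 = 2 ∫_0^{1} (3*θ + 2) sin(5*pi*θ) dθ.
Integrating by parts (boundary term plus one more integral), an antiderivative of (3*θ + 2) sin(5*pi*θ) is -3*θ*cos(5*pi*θ)/(5*pi) + 3*sin(5*pi*θ)/(25*pi**2) - 2*cos(5*pi*θ)/(5*pi); evaluating from 0 to 1: ∫_{0}^{1} (3*θ + 2) sin(5*pi*θ) dθ = (1/pi) - (-2/(5*pi)) = 7/(5*pi).
Hence b_5 = 2·(7/(5*pi)) = 14/(5*pi).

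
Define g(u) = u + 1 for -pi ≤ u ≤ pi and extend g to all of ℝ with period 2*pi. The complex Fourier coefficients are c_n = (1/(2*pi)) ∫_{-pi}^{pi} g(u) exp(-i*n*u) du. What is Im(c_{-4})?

-1/4

Since g is real-valued, Im(c_{-4}) = -(1/(2*pi)) ∫_{-pi}^{pi} g(u) sin(-4*u) du = b_{4}/2.
Integrating by parts (boundary term plus one more integral), an antiderivative of (u + 1) sin(-4*u) is u*cos(4*u)/4 - sin(4*u)/16 + cos(4*u)/4; evaluating from -pi to pi: ∫_{-pi}^{pi} (u + 1) sin(-4*u) du = (1/4 + pi/4) - (1/4 - pi/4) = pi/2.
Hence Im(c_{-4}) = (-1/(2*pi))·(pi/2) = -1/4.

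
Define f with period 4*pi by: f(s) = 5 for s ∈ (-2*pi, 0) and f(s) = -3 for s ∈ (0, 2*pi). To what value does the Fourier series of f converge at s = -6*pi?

1

s = -6*pi differs from s = 2*pi by -2 full period(s), and the series is 4*pi-periodic.
At s = 2*pi the one-sided limits are f(2*pi^-) = -3 and f(2*pi^+) = 5.
By Dirichlet's theorem the series converges to their average, [(-3) + (5)]/2 = 1.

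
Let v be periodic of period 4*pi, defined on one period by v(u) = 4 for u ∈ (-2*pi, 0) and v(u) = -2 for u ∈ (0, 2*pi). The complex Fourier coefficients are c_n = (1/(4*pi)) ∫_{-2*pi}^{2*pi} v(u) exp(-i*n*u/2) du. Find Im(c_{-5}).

Since v is real-valued, Im(c_{-5}) = -(1/(4*pi)) ∫_{-2*pi}^{2*pi} v(u) sin(-5*u/2) du = b_{5}/2.
Split the integral at the breakpoints.
Directly, an antiderivative of (4) sin(-5*u/2) is 8*cos(5*u/2)/5; evaluating from -2*pi to 0: ∫_{-2*pi}^{0} (4) sin(-5*u/2) du = (8/5) - (-8/5) = 16/5.
Directly, an antiderivative of (-2) sin(-5*u/2) is -4*cos(5*u/2)/5; evaluating from 0 to 2*pi: ∫_{0}^{2*pi} (-2) sin(-5*u/2) du = (4/5) - (-4/5) = 8/5.
So ∫_{-2*pi}^{2*pi} v(u) sin(-5*u/2) du = 24/5.
Hence Im(c_{-5}) = (-1/(4*pi))·(24/5) = -6/(5*pi).

-6/(5*pi)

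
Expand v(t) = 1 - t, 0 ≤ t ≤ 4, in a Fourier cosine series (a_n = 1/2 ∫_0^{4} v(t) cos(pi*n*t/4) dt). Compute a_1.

16/pi**2

a_1 = 1/2 ∫_0^{4} (1 - t) cos(pi*t/4) dt.
Integrating by parts (boundary term plus one more integral), an antiderivative of (1 - t) cos(pi*t/4) is -4*t*sin(pi*t/4)/pi + 4*sin(pi*t/4)/pi - 16*cos(pi*t/4)/pi**2; evaluating from 0 to 4: ∫_{0}^{4} (1 - t) cos(pi*t/4) dt = (16/pi**2) - (-16/pi**2) = 32/pi**2.
Hence a_1 = (1/2)·(32/pi**2) = 16/pi**2.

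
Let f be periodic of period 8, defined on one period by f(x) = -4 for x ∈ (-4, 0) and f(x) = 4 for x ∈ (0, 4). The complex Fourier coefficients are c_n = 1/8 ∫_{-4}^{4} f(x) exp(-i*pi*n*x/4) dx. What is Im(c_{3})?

-8/(3*pi)

Since f is real-valued, Im(c_{3}) = -1/8 ∫_{-4}^{4} f(x) sin(3*pi*x/4) dx = -b_{3}/2.
f is odd and sin(3*pi*x/4) is odd, so the integrand is even: ∫_{-4}^{4} f(x) sin(3*pi*x/4) dx = 2∫_0^{4} f(x) sin(3*pi*x/4) dx.
Directly, an antiderivative of (4) sin(3*pi*x/4) is -16*cos(3*pi*x/4)/(3*pi); evaluating from 0 to 4: ∫_{0}^{4} (4) sin(3*pi*x/4) dx = (16/(3*pi)) - (-16/(3*pi)) = 32/(3*pi).
So ∫_{-4}^{4} f(x) sin(3*pi*x/4) dx = 64/(3*pi).
Hence Im(c_{3}) = (-1/8)·(64/(3*pi)) = -8/(3*pi).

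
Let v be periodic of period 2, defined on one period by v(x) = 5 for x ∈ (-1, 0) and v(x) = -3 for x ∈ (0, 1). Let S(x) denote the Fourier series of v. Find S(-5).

x = -5 differs from x = -1 by -2 full period(s), and the series is 2-periodic.
At x = -1 the one-sided limits are v(-1^-) = -3 and v(-1^+) = 5.
By Dirichlet's theorem the series converges to their average, [(-3) + (5)]/2 = 1.

1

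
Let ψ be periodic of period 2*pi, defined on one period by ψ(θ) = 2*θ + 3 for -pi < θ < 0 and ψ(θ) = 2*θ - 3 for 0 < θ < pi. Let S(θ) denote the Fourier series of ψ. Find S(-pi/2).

ψ is continuous at θ = -pi/2 with value 3 - pi, so the series converges to 3 - pi there.

3 - pi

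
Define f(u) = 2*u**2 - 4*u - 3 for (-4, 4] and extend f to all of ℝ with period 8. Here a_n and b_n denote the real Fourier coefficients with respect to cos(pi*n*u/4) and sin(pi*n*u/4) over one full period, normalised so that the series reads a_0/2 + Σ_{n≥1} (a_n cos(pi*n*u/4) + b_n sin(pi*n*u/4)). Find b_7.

b_7 = 1/4 ∫_{-4}^{4} f(u) sin(7*pi*u/4) du.
Integrating by parts twice (tabular method), an antiderivative of (2*u**2 - 4*u - 3) sin(7*pi*u/4) is -8*u**2*cos(7*pi*u/4)/(7*pi) + 64*u*sin(7*pi*u/4)/(49*pi**2) + 16*u*cos(7*pi*u/4)/(7*pi) - 64*sin(7*pi*u/4)/(49*pi**2) + 256*cos(7*pi*u/4)/(343*pi**3) + 12*cos(7*pi*u/4)/(7*pi); evaluating from -4 to 4: ∫_{-4}^{4} (2*u**2 - 4*u - 3) sin(7*pi*u/4) du = (4*(-64 + 637*pi**2)/(343*pi**3)) - (4*(-64 + 2205*pi**2)/(343*pi**3)) = -128/(7*pi).
Hence b_7 = (1/4)·(-128/(7*pi)) = -32/(7*pi).

-32/(7*pi)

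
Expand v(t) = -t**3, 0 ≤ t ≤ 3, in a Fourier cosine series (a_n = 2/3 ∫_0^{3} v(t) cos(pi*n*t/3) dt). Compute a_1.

a_1 = 2/3 ∫_0^{3} (-t**3) cos(pi*t/3) dt.
Integrating by parts three times (tabular method), an antiderivative of (-t**3) cos(pi*t/3) is -3*t**3*sin(pi*t/3)/pi - 27*t**2*cos(pi*t/3)/pi**2 + 162*t*sin(pi*t/3)/pi**3 + 486*cos(pi*t/3)/pi**4; evaluating from 0 to 3: ∫_{0}^{3} (-t**3) cos(pi*t/3) dt = (243*(-2 + pi**2)/pi**4) - (486/pi**4) = 243*(-4 + pi**2)/pi**4.
Hence a_1 = (2/3)·(243*(-4 + pi**2)/pi**4) = 162*(-4 + pi**2)/pi**4.

162*(-4 + pi**2)/pi**4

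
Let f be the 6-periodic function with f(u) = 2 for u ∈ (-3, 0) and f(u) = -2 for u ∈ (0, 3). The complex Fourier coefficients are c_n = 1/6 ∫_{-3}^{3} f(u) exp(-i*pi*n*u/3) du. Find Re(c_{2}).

0

Since f is real-valued, Re(c_{2}) = 1/6 ∫_{-3}^{3} f(u) cos(2*pi*u/3) du = a_{2}/2.
(f is odd, so the integrand is odd over a symmetric interval and the integral vanishes.)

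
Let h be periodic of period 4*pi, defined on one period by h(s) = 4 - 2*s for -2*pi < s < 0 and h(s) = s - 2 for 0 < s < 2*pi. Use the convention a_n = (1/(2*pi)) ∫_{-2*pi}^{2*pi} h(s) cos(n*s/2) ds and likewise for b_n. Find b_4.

1/2

b_4 = (1/(2*pi)) ∫_{-2*pi}^{2*pi} h(s) sin(2*s) ds.
Split the integral at the breakpoints.
Integrating by parts (boundary term plus one more integral), an antiderivative of (4 - 2*s) sin(2*s) is s*cos(2*s) - sin(2*s)/2 - 2*cos(2*s); evaluating from -2*pi to 0: ∫_{-2*pi}^{0} (4 - 2*s) sin(2*s) ds = (-2) - (-2*pi - 2) = 2*pi.
Integrating by parts (boundary term plus one more integral), an antiderivative of (s - 2) sin(2*s) is -s*cos(2*s)/2 + sin(2*s)/4 + cos(2*s); evaluating from 0 to 2*pi: ∫_{0}^{2*pi} (s - 2) sin(2*s) ds = (1 - pi) - (1) = -pi.
Summing the pieces and multiplying by (1/(2*pi)) gives b_4 = 1/2.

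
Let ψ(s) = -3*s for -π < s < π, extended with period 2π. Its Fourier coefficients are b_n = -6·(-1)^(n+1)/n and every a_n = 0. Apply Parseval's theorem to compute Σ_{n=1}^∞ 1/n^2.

pi**2/6

Parseval: Σ b_n^2 = (1/π) ∫_{-π}^{π} ψ(s)^2 ds = 6*pi**2.
Σ b_n^2 = Σ 36/n^2, so Σ 1/n^2 = (6*pi**2)/36 = pi**2/6.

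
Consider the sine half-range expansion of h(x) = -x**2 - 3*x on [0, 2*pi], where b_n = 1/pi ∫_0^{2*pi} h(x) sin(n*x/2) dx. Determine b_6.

b_6 = 1/pi ∫_0^{2*pi} (-x**2 - 3*x) sin(3*x) dx.
Integrating by parts twice (tabular method), an antiderivative of (-x**2 - 3*x) sin(3*x) is x**2*cos(3*x)/3 - 2*x*sin(3*x)/9 + x*cos(3*x) - sin(3*x)/3 - 2*cos(3*x)/27; evaluating from 0 to 2*pi: ∫_{0}^{2*pi} (-x**2 - 3*x) sin(3*x) dx = (-2/27 + 2*pi + 4*pi**2/3) - (-2/27) = 2*pi*(3 + 2*pi)/3.
Hence b_6 = (1/pi)·(2*pi*(3 + 2*pi)/3) = 2 + 4*pi/3.

2 + 4*pi/3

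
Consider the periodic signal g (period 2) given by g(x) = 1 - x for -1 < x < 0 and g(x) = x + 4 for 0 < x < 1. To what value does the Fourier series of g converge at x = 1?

7/2

At x = 1 the one-sided limits are g(1^-) = 5 and g(1^+) = 2.
By Dirichlet's theorem the series converges to their average, [(5) + (2)]/2 = 7/2.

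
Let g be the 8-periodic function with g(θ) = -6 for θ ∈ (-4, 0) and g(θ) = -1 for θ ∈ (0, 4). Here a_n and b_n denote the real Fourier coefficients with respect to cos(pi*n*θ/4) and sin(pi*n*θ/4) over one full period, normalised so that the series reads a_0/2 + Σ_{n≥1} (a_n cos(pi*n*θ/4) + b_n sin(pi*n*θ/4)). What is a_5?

a_5 = 1/4 ∫_{-4}^{4} g(θ) cos(5*pi*θ/4) dθ.
Split the integral at the breakpoints.
Directly, an antiderivative of (-6) cos(5*pi*θ/4) is -24*sin(5*pi*θ/4)/(5*pi); evaluating from -4 to 0: ∫_{-4}^{0} (-6) cos(5*pi*θ/4) dθ = (0) - (0) = 0.
Directly, an antiderivative of (-1) cos(5*pi*θ/4) is -4*sin(5*pi*θ/4)/(5*pi); evaluating from 0 to 4: ∫_{0}^{4} (-1) cos(5*pi*θ/4) dθ = (0) - (0) = 0.
Summing the pieces and multiplying by (1/4) gives a_5 = 0.

0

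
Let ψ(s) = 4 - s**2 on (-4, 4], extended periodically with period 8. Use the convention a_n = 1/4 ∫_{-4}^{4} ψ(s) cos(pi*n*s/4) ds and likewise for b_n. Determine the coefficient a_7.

64/(49*pi**2)

a_7 = 1/4 ∫_{-4}^{4} ψ(s) cos(7*pi*s/4) ds.
ψ is even and cos(7*pi*s/4) is even, so the integrand is even and a_7 = 1/2 ∫_0^{4} ψ(s) cos(7*pi*s/4) ds.
Integrating by parts twice (tabular method), an antiderivative of (4 - s**2) cos(7*pi*s/4) is -4*s**2*sin(7*pi*s/4)/(7*pi) - 32*s*cos(7*pi*s/4)/(49*pi**2) + 128*sin(7*pi*s/4)/(343*pi**3) + 16*sin(7*pi*s/4)/(7*pi); evaluating from 0 to 4: ∫_{0}^{4} (4 - s**2) cos(7*pi*s/4) ds = (128/(49*pi**2)) - (0) = 128/(49*pi**2).
Hence a_7 = (1/2)·(128/(49*pi**2)) = 64/(49*pi**2).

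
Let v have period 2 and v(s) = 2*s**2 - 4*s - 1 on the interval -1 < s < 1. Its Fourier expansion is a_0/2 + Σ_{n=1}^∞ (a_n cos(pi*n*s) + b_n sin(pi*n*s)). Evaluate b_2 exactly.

b_2 = ∫_{-1}^{1} v(s) sin(2*pi*s) ds.
Integrating by parts twice (tabular method), an antiderivative of (2*s**2 - 4*s - 1) sin(2*pi*s) is -s**2*cos(2*pi*s)/pi + s*sin(2*pi*s)/pi**2 + 2*s*cos(2*pi*s)/pi - sin(2*pi*s)/pi**2 + cos(2*pi*s)/(2*pi**3) + cos(2*pi*s)/(2*pi); evaluating from -1 to 1: ∫_{-1}^{1} (2*s**2 - 4*s - 1) sin(2*pi*s) ds = ((1 + 3*pi**2)/(2*pi**3)) - ((1 - 5*pi**2)/(2*pi**3)) = 4/pi.
Hence b_2 = 4/pi.

4/pi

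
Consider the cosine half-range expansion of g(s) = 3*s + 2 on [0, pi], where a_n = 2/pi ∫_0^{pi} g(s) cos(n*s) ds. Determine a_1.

a_1 = 2/pi ∫_0^{pi} (3*s + 2) cos(s) ds.
Integrating by parts (boundary term plus one more integral), an antiderivative of (3*s + 2) cos(s) is 3*s*sin(s) + 2*sin(s) + 3*cos(s); evaluating from 0 to pi: ∫_{0}^{pi} (3*s + 2) cos(s) ds = (-3) - (3) = -6.
Hence a_1 = (2/pi)·(-6) = -12/pi.

-12/pi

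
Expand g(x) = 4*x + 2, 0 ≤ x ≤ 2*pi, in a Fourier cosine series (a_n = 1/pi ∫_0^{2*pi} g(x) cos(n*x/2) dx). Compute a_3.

-32/(9*pi)

a_3 = 1/pi ∫_0^{2*pi} (4*x + 2) cos(3*x/2) dx.
Integrating by parts (boundary term plus one more integral), an antiderivative of (4*x + 2) cos(3*x/2) is 8*x*sin(3*x/2)/3 + 4*sin(3*x/2)/3 + 16*cos(3*x/2)/9; evaluating from 0 to 2*pi: ∫_{0}^{2*pi} (4*x + 2) cos(3*x/2) dx = (-16/9) - (16/9) = -32/9.
Hence a_3 = (1/pi)·(-32/9) = -32/(9*pi).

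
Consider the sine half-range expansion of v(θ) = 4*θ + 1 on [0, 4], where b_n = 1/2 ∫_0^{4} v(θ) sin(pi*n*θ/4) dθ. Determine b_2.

-16/pi

b_2 = 1/2 ∫_0^{4} (4*θ + 1) sin(pi*θ/2) dθ.
Integrating by parts (boundary term plus one more integral), an antiderivative of (4*θ + 1) sin(pi*θ/2) is -8*θ*cos(pi*θ/2)/pi + 16*sin(pi*θ/2)/pi**2 - 2*cos(pi*θ/2)/pi; evaluating from 0 to 4: ∫_{0}^{4} (4*θ + 1) sin(pi*θ/2) dθ = (-34/pi) - (-2/pi) = -32/pi.
Hence b_2 = (1/2)·(-32/pi) = -16/pi.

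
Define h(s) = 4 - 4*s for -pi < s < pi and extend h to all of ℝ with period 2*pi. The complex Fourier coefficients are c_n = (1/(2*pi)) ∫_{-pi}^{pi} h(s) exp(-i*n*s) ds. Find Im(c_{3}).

4/3

Since h is real-valued, Im(c_{3}) = -(1/(2*pi)) ∫_{-pi}^{pi} h(s) sin(3*s) ds = -b_{3}/2.
Integrating by parts (boundary term plus one more integral), an antiderivative of (4 - 4*s) sin(3*s) is 4*s*cos(3*s)/3 - 4*sin(3*s)/9 - 4*cos(3*s)/3; evaluating from -pi to pi: ∫_{-pi}^{pi} (4 - 4*s) sin(3*s) ds = (4/3 - 4*pi/3) - (4/3 + 4*pi/3) = -8*pi/3.
Hence Im(c_{3}) = (-1/(2*pi))·(-8*pi/3) = 4/3.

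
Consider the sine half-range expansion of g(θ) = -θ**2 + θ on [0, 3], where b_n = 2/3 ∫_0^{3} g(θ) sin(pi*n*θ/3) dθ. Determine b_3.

b_3 = 2/3 ∫_0^{3} (-θ**2 + θ) sin(pi*θ) dθ.
Integrating by parts twice (tabular method), an antiderivative of (-θ**2 + θ) sin(pi*θ) is θ**2*cos(pi*θ)/pi - 2*θ*sin(pi*θ)/pi**2 - θ*cos(pi*θ)/pi + sin(pi*θ)/pi**2 - 2*cos(pi*θ)/pi**3; evaluating from 0 to 3: ∫_{0}^{3} (-θ**2 + θ) sin(pi*θ) dθ = (-6/pi + 2/pi**3) - (-2/pi**3) = -6/pi + 4/pi**3.
Hence b_3 = (2/3)·(-6/pi + 4/pi**3) = -4/pi + 8/(3*pi**3).

-4/pi + 8/(3*pi**3)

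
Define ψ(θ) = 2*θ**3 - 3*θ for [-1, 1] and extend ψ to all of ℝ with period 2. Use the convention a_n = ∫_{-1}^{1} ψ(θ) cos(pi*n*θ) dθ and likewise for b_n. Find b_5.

2*(-25*pi**2 - 12)/(125*pi**3)

b_5 = ∫_{-1}^{1} ψ(θ) sin(5*pi*θ) dθ.
ψ is odd and sin(5*pi*θ) is odd, so the integrand is even and b_5 = 2 ∫_0^{1} ψ(θ) sin(5*pi*θ) dθ.
Integrating by parts three times (tabular method), an antiderivative of (2*θ**3 - 3*θ) sin(5*pi*θ) is -2*θ**3*cos(5*pi*θ)/(5*pi) + 6*θ**2*sin(5*pi*θ)/(25*pi**2) + 12*θ*cos(5*pi*θ)/(125*pi**3) + 3*θ*cos(5*pi*θ)/(5*pi) - 3*sin(5*pi*θ)/(25*pi**2) - 12*sin(5*pi*θ)/(625*pi**4); evaluating from 0 to 1: ∫_{0}^{1} (2*θ**3 - 3*θ) sin(5*pi*θ) dθ = ((-25*pi**2 - 12)/(125*pi**3)) - (0) = (-25*pi**2 - 12)/(125*pi**3).
Hence b_5 = 2·((-25*pi**2 - 12)/(125*pi**3)) = 2*(-25*pi**2 - 12)/(125*pi**3).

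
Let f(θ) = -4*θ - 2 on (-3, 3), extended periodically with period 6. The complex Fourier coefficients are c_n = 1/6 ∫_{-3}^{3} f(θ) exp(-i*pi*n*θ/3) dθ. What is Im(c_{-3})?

-4/pi

Since f is real-valued, Im(c_{-3}) = -1/6 ∫_{-3}^{3} f(θ) sin(-pi*θ) dθ = b_{3}/2.
Integrating by parts (boundary term plus one more integral), an antiderivative of (-4*θ - 2) sin(-pi*θ) is -4*θ*cos(pi*θ)/pi + 4*sin(pi*θ)/pi**2 - 2*cos(pi*θ)/pi; evaluating from -3 to 3: ∫_{-3}^{3} (-4*θ - 2) sin(-pi*θ) dθ = (14/pi) - (-10/pi) = 24/pi.
Hence Im(c_{-3}) = (-1/6)·(24/pi) = -4/pi.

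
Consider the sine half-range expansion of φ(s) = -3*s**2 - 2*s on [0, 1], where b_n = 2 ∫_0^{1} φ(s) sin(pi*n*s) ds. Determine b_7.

2*(12 - 245*pi**2)/(343*pi**3)

b_7 = 2 ∫_0^{1} (-3*s**2 - 2*s) sin(7*pi*s) ds.
Integrating by parts twice (tabular method), an antiderivative of (-3*s**2 - 2*s) sin(7*pi*s) is 3*s**2*cos(7*pi*s)/(7*pi) - 6*s*sin(7*pi*s)/(49*pi**2) + 2*s*cos(7*pi*s)/(7*pi) - 2*sin(7*pi*s)/(49*pi**2) - 6*cos(7*pi*s)/(343*pi**3); evaluating from 0 to 1: ∫_{0}^{1} (-3*s**2 - 2*s) sin(7*pi*s) ds = ((6 - 245*pi**2)/(343*pi**3)) - (-6/(343*pi**3)) = (12 - 245*pi**2)/(343*pi**3).
Hence b_7 = 2·((12 - 245*pi**2)/(343*pi**3)) = 2*(12 - 245*pi**2)/(343*pi**3).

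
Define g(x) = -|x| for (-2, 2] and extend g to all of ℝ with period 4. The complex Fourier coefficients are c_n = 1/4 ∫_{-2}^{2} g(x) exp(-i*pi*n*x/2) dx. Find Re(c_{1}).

4/pi**2

Since g is real-valued, Re(c_{1}) = 1/4 ∫_{-2}^{2} g(x) cos(pi*x/2) dx = a_{1}/2.
g is even and cos(pi*x/2) is even, so the integrand is even: ∫_{-2}^{2} g(x) cos(pi*x/2) dx = 2∫_0^{2} g(x) cos(pi*x/2) dx.
Integrating by parts (boundary term plus one more integral), an antiderivative of (-x) cos(pi*x/2) is -2*x*sin(pi*x/2)/pi - 4*cos(pi*x/2)/pi**2; evaluating from 0 to 2: ∫_{0}^{2} (-x) cos(pi*x/2) dx = (4/pi**2) - (-4/pi**2) = 8/pi**2.
So ∫_{-2}^{2} g(x) cos(pi*x/2) dx = 16/pi**2.
Hence Re(c_{1}) = (1/4)·(16/pi**2) = 4/pi**2.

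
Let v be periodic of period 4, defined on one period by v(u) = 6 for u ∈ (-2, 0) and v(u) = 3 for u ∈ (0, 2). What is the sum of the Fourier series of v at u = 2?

9/2

At u = 2 the one-sided limits are v(2^-) = 3 and v(2^+) = 6.
By Dirichlet's theorem the series converges to their average, [(3) + (6)]/2 = 9/2.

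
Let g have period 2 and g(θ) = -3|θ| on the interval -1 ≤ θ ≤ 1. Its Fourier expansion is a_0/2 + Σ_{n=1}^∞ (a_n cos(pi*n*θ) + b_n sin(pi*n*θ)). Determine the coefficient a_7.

a_7 = ∫_{-1}^{1} g(θ) cos(7*pi*θ) dθ.
g is even and cos(7*pi*θ) is even, so the integrand is even and a_7 = 2 ∫_0^{1} g(θ) cos(7*pi*θ) dθ.
Integrating by parts (boundary term plus one more integral), an antiderivative of (-3*θ) cos(7*pi*θ) is -3*θ*sin(7*pi*θ)/(7*pi) - 3*cos(7*pi*θ)/(49*pi**2); evaluating from 0 to 1: ∫_{0}^{1} (-3*θ) cos(7*pi*θ) dθ = (3/(49*pi**2)) - (-3/(49*pi**2)) = 6/(49*pi**2).
Hence a_7 = 2·(6/(49*pi**2)) = 12/(49*pi**2).

12/(49*pi**2)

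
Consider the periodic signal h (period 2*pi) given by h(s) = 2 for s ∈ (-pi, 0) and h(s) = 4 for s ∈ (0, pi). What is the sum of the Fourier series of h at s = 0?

3

At s = 0 the one-sided limits are h(0^-) = 2 and h(0^+) = 4.
By Dirichlet's theorem the series converges to their average, [(2) + (4)]/2 = 3.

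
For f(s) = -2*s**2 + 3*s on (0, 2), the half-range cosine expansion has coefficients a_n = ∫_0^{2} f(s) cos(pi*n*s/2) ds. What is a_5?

8/(25*pi**2)

a_5 = ∫_0^{2} (-2*s**2 + 3*s) cos(5*pi*s/2) ds.
Integrating by parts twice (tabular method), an antiderivative of (-2*s**2 + 3*s) cos(5*pi*s/2) is -4*s**2*sin(5*pi*s/2)/(5*pi) + 6*s*sin(5*pi*s/2)/(5*pi) - 16*s*cos(5*pi*s/2)/(25*pi**2) + 32*sin(5*pi*s/2)/(125*pi**3) + 12*cos(5*pi*s/2)/(25*pi**2); evaluating from 0 to 2: ∫_{0}^{2} (-2*s**2 + 3*s) cos(5*pi*s/2) ds = (4/(5*pi**2)) - (12/(25*pi**2)) = 8/(25*pi**2).
Hence a_5 = 8/(25*pi**2).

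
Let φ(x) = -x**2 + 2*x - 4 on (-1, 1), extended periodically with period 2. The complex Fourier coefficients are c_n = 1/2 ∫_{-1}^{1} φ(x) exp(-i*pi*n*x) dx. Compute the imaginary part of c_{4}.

Since φ is real-valued, Im(c_{4}) = -1/2 ∫_{-1}^{1} φ(x) sin(4*pi*x) dx = -b_{4}/2.
Integrating by parts twice (tabular method), an antiderivative of (-x**2 + 2*x - 4) sin(4*pi*x) is x**2*cos(4*pi*x)/(4*pi) - x*sin(4*pi*x)/(8*pi**2) - x*cos(4*pi*x)/(2*pi) + sin(4*pi*x)/(8*pi**2) - cos(4*pi*x)/(32*pi**3) + cos(4*pi*x)/pi; evaluating from -1 to 1: ∫_{-1}^{1} (-x**2 + 2*x - 4) sin(4*pi*x) dx = ((-1 + 24*pi**2)/(32*pi**3)) - ((-1 + 56*pi**2)/(32*pi**3)) = -1/pi.
Hence Im(c_{4}) = (-1/2)·(-1/pi) = 1/(2*pi).

1/(2*pi)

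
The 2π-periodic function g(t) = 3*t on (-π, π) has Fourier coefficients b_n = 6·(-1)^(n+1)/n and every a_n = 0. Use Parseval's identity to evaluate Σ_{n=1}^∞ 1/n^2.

Parseval: Σ b_n^2 = (1/π) ∫_{-π}^{π} g(t)^2 dt = 6*pi**2.
Σ b_n^2 = Σ 36/n^2, so Σ 1/n^2 = (6*pi**2)/36 = pi**2/6.

pi**2/6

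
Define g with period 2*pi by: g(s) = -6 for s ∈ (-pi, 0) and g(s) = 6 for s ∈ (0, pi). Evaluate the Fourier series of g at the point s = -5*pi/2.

s = -5*pi/2 differs from s = -pi/2 by -1 full period(s), and the series is 2*pi-periodic.
g is continuous at s = -pi/2 with value -6, so the series converges to -6 there.

-6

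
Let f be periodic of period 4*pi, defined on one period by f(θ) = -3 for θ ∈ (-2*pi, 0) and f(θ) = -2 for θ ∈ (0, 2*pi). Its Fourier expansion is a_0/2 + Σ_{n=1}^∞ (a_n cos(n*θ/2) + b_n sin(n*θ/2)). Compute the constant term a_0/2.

-5/2

a_0 = (1/(2*pi)) ∫_{-2*pi}^{2*pi} f(θ) dθ = (1/(2*pi)) · (-10*pi) = -5.
So the constant term a_0/2 = -5/2.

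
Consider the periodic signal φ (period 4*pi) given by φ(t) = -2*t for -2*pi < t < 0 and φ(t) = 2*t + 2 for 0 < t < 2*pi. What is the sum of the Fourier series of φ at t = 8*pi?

1

t = 8*pi differs from t = 0 by 2 full period(s), and the series is 4*pi-periodic.
At t = 0 the one-sided limits are φ(0^-) = 0 and φ(0^+) = 2.
By Dirichlet's theorem the series converges to their average, [(0) + (2)]/2 = 1.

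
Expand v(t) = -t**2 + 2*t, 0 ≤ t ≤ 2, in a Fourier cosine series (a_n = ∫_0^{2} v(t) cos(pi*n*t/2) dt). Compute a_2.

a_2 = ∫_0^{2} (-t**2 + 2*t) cos(pi*t) dt.
Integrating by parts twice (tabular method), an antiderivative of (-t**2 + 2*t) cos(pi*t) is -t**2*sin(pi*t)/pi + 2*t*sin(pi*t)/pi - 2*t*cos(pi*t)/pi**2 + 2*sin(pi*t)/pi**3 + 2*cos(pi*t)/pi**2; evaluating from 0 to 2: ∫_{0}^{2} (-t**2 + 2*t) cos(pi*t) dt = (-2/pi**2) - (2/pi**2) = -4/pi**2.
Hence a_2 = -4/pi**2.

-4/pi**2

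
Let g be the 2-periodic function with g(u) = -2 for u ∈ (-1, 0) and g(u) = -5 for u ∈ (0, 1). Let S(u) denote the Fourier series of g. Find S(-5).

-7/2

u = -5 differs from u = -1 by -2 full period(s), and the series is 2-periodic.
At u = -1 the one-sided limits are g(-1^-) = -5 and g(-1^+) = -2.
By Dirichlet's theorem the series converges to their average, [(-5) + (-2)]/2 = -7/2.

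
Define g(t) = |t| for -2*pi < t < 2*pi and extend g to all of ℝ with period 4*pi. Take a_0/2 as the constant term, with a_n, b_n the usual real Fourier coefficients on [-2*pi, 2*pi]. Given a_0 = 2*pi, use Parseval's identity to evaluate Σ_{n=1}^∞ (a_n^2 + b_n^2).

2*pi**2/3

Parseval: a_0^2/2 + Σ_{n≥1} (a_n^2+b_n^2) = (1/(2*pi)) ∫_{-2*pi}^{2*pi} g(t)^2 dt = 8*pi**2/3.
Subtract a_0^2/2 = 2*pi**2: Σ (a_n^2+b_n^2) = 2*pi**2/3.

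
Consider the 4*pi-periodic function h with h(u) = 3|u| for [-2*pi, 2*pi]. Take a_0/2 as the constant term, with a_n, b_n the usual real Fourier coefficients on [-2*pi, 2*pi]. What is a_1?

-24/pi

a_1 = (1/(2*pi)) ∫_{-2*pi}^{2*pi} h(u) cos(u/2) du.
h is even and cos(u/2) is even, so the integrand is even and a_1 = 1/pi ∫_0^{2*pi} h(u) cos(u/2) du.
Integrating by parts (boundary term plus one more integral), an antiderivative of (3*u) cos(u/2) is 6*u*sin(u/2) + 12*cos(u/2); evaluating from 0 to 2*pi: ∫_{0}^{2*pi} (3*u) cos(u/2) du = (-12) - (12) = -24.
Hence a_1 = (1/pi)·(-24) = -24/pi.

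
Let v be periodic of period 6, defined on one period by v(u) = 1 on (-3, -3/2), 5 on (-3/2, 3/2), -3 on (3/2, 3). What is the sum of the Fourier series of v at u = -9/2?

u = -9/2 differs from u = 3/2 by -1 full period(s), and the series is 6-periodic.
At u = 3/2 the one-sided limits are v(3/2^-) = 5 and v(3/2^+) = -3.
By Dirichlet's theorem the series converges to their average, [(5) + (-3)]/2 = 1.

1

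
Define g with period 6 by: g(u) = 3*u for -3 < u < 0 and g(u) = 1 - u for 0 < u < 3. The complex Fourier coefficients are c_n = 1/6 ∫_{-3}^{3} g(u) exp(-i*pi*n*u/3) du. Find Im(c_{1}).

Since g is real-valued, Im(c_{1}) = -1/6 ∫_{-3}^{3} g(u) sin(pi*u/3) du = -b_{1}/2.
Split the integral at the breakpoints.
Integrating by parts (boundary term plus one more integral), an antiderivative of (3*u) sin(pi*u/3) is -9*u*cos(pi*u/3)/pi + 27*sin(pi*u/3)/pi**2; evaluating from -3 to 0: ∫_{-3}^{0} (3*u) sin(pi*u/3) du = (0) - (-27/pi) = 27/pi.
Integrating by parts (boundary term plus one more integral), an antiderivative of (1 - u) sin(pi*u/3) is 3*u*cos(pi*u/3)/pi - 9*sin(pi*u/3)/pi**2 - 3*cos(pi*u/3)/pi; evaluating from 0 to 3: ∫_{0}^{3} (1 - u) sin(pi*u/3) du = (-6/pi) - (-3/pi) = -3/pi.
So ∫_{-3}^{3} g(u) sin(pi*u/3) du = 24/pi.
Hence Im(c_{1}) = (-1/6)·(24/pi) = -4/pi.

-4/pi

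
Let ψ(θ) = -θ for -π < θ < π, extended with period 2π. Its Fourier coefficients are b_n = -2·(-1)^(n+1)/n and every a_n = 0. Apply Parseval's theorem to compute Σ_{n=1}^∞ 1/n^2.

pi**2/6

Parseval: Σ b_n^2 = (1/π) ∫_{-π}^{π} ψ(θ)^2 dθ = 2*pi**2/3.
Σ b_n^2 = Σ 4/n^2, so Σ 1/n^2 = (2*pi**2/3)/4 = pi**2/6.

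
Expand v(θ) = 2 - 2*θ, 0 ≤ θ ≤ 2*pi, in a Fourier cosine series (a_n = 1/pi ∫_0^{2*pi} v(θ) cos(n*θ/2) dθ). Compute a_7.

16/(49*pi)

a_7 = 1/pi ∫_0^{2*pi} (2 - 2*θ) cos(7*θ/2) dθ.
Integrating by parts (boundary term plus one more integral), an antiderivative of (2 - 2*θ) cos(7*θ/2) is -4*θ*sin(7*θ/2)/7 + 4*sin(7*θ/2)/7 - 8*cos(7*θ/2)/49; evaluating from 0 to 2*pi: ∫_{0}^{2*pi} (2 - 2*θ) cos(7*θ/2) dθ = (8/49) - (-8/49) = 16/49.
Hence a_7 = (1/pi)·(16/49) = 16/(49*pi).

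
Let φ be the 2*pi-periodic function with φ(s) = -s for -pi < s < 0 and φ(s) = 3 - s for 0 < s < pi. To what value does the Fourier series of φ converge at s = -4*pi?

3/2

s = -4*pi differs from s = 0 by -2 full period(s), and the series is 2*pi-periodic.
At s = 0 the one-sided limits are φ(0^-) = 0 and φ(0^+) = 3.
By Dirichlet's theorem the series converges to their average, [(0) + (3)]/2 = 3/2.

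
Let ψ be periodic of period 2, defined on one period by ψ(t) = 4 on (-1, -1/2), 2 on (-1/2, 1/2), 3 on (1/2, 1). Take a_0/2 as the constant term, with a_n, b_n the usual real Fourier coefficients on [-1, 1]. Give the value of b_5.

b_5 = ∫_{-1}^{1} ψ(t) sin(5*pi*t) dt.
Split the integral at the breakpoints.
Directly, an antiderivative of (4) sin(5*pi*t) is -4*cos(5*pi*t)/(5*pi); evaluating from -1 to -1/2: ∫_{-1}^{-1/2} (4) sin(5*pi*t) dt = (0) - (4/(5*pi)) = -4/(5*pi).
Directly, an antiderivative of (2) sin(5*pi*t) is -2*cos(5*pi*t)/(5*pi); evaluating from -1/2 to 1/2: ∫_{-1/2}^{1/2} (2) sin(5*pi*t) dt = (0) - (0) = 0.
Directly, an antiderivative of (3) sin(5*pi*t) is -3*cos(5*pi*t)/(5*pi); evaluating from 1/2 to 1: ∫_{1/2}^{1} (3) sin(5*pi*t) dt = (3/(5*pi)) - (0) = 3/(5*pi).
Summing the pieces gives b_5 = -1/(5*pi).

-1/(5*pi)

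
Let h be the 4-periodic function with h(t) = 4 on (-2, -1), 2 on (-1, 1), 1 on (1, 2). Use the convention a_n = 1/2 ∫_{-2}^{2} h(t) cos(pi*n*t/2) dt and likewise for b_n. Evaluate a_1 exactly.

a_1 = 1/2 ∫_{-2}^{2} h(t) cos(pi*t/2) dt.
Split the integral at the breakpoints.
Directly, an antiderivative of (4) cos(pi*t/2) is 8*sin(pi*t/2)/pi; evaluating from -2 to -1: ∫_{-2}^{-1} (4) cos(pi*t/2) dt = (-8/pi) - (0) = -8/pi.
Directly, an antiderivative of (2) cos(pi*t/2) is 4*sin(pi*t/2)/pi; evaluating from -1 to 1: ∫_{-1}^{1} (2) cos(pi*t/2) dt = (4/pi) - (-4/pi) = 8/pi.
Directly, an antiderivative of (1) cos(pi*t/2) is 2*sin(pi*t/2)/pi; evaluating from 1 to 2: ∫_{1}^{2} (1) cos(pi*t/2) dt = (0) - (2/pi) = -2/pi.
Summing the pieces and multiplying by (1/2) gives a_1 = -1/pi.

-1/pi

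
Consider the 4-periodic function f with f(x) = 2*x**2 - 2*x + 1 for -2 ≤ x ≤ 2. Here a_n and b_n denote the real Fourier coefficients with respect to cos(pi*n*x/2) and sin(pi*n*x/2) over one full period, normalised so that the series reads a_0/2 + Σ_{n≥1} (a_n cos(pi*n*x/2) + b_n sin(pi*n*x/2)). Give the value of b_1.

-8/pi

b_1 = 1/2 ∫_{-2}^{2} f(x) sin(pi*x/2) dx.
Integrating by parts twice (tabular method), an antiderivative of (2*x**2 - 2*x + 1) sin(pi*x/2) is -4*x**2*cos(pi*x/2)/pi + 16*x*sin(pi*x/2)/pi**2 + 4*x*cos(pi*x/2)/pi - 8*sin(pi*x/2)/pi**2 - 2*cos(pi*x/2)/pi + 32*cos(pi*x/2)/pi**3; evaluating from -2 to 2: ∫_{-2}^{2} (2*x**2 - 2*x + 1) sin(pi*x/2) dx = (-32/pi**3 + 10/pi) - (-32/pi**3 + 26/pi) = -16/pi.
Hence b_1 = (1/2)·(-16/pi) = -8/pi.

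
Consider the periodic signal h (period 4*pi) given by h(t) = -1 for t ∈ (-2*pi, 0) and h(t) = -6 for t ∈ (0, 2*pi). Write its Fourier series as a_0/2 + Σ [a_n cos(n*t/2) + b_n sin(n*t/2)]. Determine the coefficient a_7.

0

a_7 = (1/(2*pi)) ∫_{-2*pi}^{2*pi} h(t) cos(7*t/2) dt.
Split the integral at the breakpoints.
Directly, an antiderivative of (-1) cos(7*t/2) is -2*sin(7*t/2)/7; evaluating from -2*pi to 0: ∫_{-2*pi}^{0} (-1) cos(7*t/2) dt = (0) - (0) = 0.
Directly, an antiderivative of (-6) cos(7*t/2) is -12*sin(7*t/2)/7; evaluating from 0 to 2*pi: ∫_{0}^{2*pi} (-6) cos(7*t/2) dt = (0) - (0) = 0.
Summing the pieces and multiplying by (1/(2*pi)) gives a_7 = 0.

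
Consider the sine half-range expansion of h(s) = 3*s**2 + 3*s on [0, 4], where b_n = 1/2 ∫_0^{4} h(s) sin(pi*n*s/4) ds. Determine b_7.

24*(-16 + 245*pi**2)/(343*pi**3)

b_7 = 1/2 ∫_0^{4} (3*s**2 + 3*s) sin(7*pi*s/4) ds.
Integrating by parts twice (tabular method), an antiderivative of (3*s**2 + 3*s) sin(7*pi*s/4) is -12*s**2*cos(7*pi*s/4)/(7*pi) + 96*s*sin(7*pi*s/4)/(49*pi**2) - 12*s*cos(7*pi*s/4)/(7*pi) + 48*sin(7*pi*s/4)/(49*pi**2) + 384*cos(7*pi*s/4)/(343*pi**3); evaluating from 0 to 4: ∫_{0}^{4} (3*s**2 + 3*s) sin(7*pi*s/4) ds = (48*(-8 + 245*pi**2)/(343*pi**3)) - (384/(343*pi**3)) = 48*(-16 + 245*pi**2)/(343*pi**3).
Hence b_7 = (1/2)·(48*(-16 + 245*pi**2)/(343*pi**3)) = 24*(-16 + 245*pi**2)/(343*pi**3).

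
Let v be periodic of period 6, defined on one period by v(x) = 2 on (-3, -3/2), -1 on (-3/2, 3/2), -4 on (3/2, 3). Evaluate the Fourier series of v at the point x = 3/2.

At x = 3/2 the one-sided limits are v(3/2^-) = -1 and v(3/2^+) = -4.
By Dirichlet's theorem the series converges to their average, [(-1) + (-4)]/2 = -5/2.

-5/2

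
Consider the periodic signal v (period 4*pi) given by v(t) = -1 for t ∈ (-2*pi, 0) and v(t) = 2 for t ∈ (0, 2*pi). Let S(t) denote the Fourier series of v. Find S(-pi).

-1

v is continuous at t = -pi with value -1, so the series converges to -1 there.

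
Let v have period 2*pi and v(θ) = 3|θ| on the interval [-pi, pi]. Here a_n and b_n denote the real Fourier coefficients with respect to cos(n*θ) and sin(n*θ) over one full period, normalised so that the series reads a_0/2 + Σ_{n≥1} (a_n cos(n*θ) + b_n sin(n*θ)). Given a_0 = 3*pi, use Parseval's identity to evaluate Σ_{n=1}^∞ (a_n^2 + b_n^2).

Parseval: a_0^2/2 + Σ_{n≥1} (a_n^2+b_n^2) = 1/pi ∫_{-pi}^{pi} v(θ)^2 dθ = 6*pi**2.
Subtract a_0^2/2 = 9*pi**2/2: Σ (a_n^2+b_n^2) = 3*pi**2/2.

3*pi**2/2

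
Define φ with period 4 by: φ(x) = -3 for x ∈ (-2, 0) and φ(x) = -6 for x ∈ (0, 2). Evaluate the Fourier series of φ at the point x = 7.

-3

x = 7 differs from x = -1 by 2 full period(s), and the series is 4-periodic.
φ is continuous at x = -1 with value -3, so the series converges to -3 there.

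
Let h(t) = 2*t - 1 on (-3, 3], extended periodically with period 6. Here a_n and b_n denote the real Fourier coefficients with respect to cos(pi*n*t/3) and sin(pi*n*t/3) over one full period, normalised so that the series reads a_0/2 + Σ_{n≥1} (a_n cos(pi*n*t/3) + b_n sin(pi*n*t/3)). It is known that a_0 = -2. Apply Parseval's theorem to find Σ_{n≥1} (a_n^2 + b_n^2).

Parseval: a_0^2/2 + Σ_{n≥1} (a_n^2+b_n^2) = 1/3 ∫_{-3}^{3} h(t)^2 dt = 26.
Subtract a_0^2/2 = 2: Σ (a_n^2+b_n^2) = 24.

24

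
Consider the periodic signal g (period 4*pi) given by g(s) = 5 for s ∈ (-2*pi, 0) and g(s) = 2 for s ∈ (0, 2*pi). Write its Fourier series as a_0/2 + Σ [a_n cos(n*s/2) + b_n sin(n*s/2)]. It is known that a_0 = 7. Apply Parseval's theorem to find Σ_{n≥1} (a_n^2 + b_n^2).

9/2

Parseval: a_0^2/2 + Σ_{n≥1} (a_n^2+b_n^2) = (1/(2*pi)) ∫_{-2*pi}^{2*pi} g(s)^2 ds = 29.
Subtract a_0^2/2 = 49/2: Σ (a_n^2+b_n^2) = 9/2.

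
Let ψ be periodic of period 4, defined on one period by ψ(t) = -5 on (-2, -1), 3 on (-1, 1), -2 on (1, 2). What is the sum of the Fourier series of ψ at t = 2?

At t = 2 the one-sided limits are ψ(2^-) = -2 and ψ(2^+) = -5.
By Dirichlet's theorem the series converges to their average, [(-2) + (-5)]/2 = -7/2.

-7/2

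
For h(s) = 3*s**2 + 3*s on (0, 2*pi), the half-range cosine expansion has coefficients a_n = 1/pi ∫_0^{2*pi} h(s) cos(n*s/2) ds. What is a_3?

8*(-2*pi - 1)/(3*pi)

a_3 = 1/pi ∫_0^{2*pi} (3*s**2 + 3*s) cos(3*s/2) ds.
Integrating by parts twice (tabular method), an antiderivative of (3*s**2 + 3*s) cos(3*s/2) is 2*s**2*sin(3*s/2) + 2*s*sin(3*s/2) + 8*s*cos(3*s/2)/3 - 16*sin(3*s/2)/9 + 4*cos(3*s/2)/3; evaluating from 0 to 2*pi: ∫_{0}^{2*pi} (3*s**2 + 3*s) cos(3*s/2) ds = (-16*pi/3 - 4/3) - (4/3) = -16*pi/3 - 8/3.
Hence a_3 = (1/pi)·(-16*pi/3 - 8/3) = 8*(-2*pi - 1)/(3*pi).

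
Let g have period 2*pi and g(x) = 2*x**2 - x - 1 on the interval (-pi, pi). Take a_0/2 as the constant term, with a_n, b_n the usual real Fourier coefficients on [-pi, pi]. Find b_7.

-2/7

b_7 = 1/pi ∫_{-pi}^{pi} g(x) sin(7*x) dx.
Integrating by parts twice (tabular method), an antiderivative of (2*x**2 - x - 1) sin(7*x) is -2*x**2*cos(7*x)/7 + 4*x*sin(7*x)/49 + x*cos(7*x)/7 - sin(7*x)/49 + 53*cos(7*x)/343; evaluating from -pi to pi: ∫_{-pi}^{pi} (2*x**2 - x - 1) sin(7*x) dx = (-pi/7 - 53/343 + 2*pi**2/7) - (-53/343 + pi/7 + 2*pi**2/7) = -2*pi/7.
Hence b_7 = (1/pi)·(-2*pi/7) = -2/7.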